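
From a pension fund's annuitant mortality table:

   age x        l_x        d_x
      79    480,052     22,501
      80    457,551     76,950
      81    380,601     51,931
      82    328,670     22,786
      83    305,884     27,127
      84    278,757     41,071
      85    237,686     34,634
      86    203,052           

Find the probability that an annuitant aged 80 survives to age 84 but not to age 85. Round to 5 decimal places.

This is the probability of reaching 84 but not 85, conditional on being alive at 80: (l_84 − l_85) / l_80.
= (278,757 − 237,686) / 457,551 = 41,071 / 457,551 = 0.089763.

0.08976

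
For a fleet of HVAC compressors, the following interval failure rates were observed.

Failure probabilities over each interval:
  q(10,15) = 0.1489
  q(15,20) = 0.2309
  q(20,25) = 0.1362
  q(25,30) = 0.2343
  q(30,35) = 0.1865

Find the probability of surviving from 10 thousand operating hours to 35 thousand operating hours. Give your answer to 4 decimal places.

0.3522

The overall survival probability is (1 − 0.1489) × (1 − 0.2309) × (1 − 0.1362) × (1 − 0.2343) × (1 − 0.1865).
= 0.8511 × 0.7691 × 0.8638 × 0.7657 × 0.8135 = 0.352203.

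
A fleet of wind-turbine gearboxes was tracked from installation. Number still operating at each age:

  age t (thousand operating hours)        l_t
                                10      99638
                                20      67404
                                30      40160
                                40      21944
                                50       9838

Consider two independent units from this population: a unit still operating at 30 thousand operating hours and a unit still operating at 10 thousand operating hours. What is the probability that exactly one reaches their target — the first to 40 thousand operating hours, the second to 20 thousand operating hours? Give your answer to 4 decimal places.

0.4836

p₁ = l_40/l_30 = 21944/40160 = 0.546414; p₂ = l_20/l_10 = 67404/99638 = 0.676489.
P(exactly one) = p₁(1−p₂) + (1−p₁)p₂ = 0.176771 + 0.306846 = 0.483617.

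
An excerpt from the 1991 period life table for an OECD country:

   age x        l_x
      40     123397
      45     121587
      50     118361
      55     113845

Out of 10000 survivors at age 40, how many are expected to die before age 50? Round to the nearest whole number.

408

The relevant probability is 1 − 118361/123397 = 0.040811.
Expected number = 10000 × 0.040811 = 408.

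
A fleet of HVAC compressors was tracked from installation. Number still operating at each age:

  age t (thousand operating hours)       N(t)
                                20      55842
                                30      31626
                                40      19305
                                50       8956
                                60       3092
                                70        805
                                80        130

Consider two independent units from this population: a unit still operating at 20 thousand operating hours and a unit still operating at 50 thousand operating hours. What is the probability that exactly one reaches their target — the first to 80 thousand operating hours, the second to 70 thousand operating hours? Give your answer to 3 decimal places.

0.092

p₁ = N(80)/N(20) = 130/55842 = 0.002328; p₂ = N(70)/N(50) = 805/8956 = 0.089884.
P(exactly one) = p₁(1−p₂) + (1−p₁)p₂ = 0.002119 + 0.089675 = 0.091794.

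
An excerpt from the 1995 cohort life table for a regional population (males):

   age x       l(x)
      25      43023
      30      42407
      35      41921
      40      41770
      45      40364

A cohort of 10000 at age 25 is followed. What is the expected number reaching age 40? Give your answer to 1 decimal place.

The relevant probability is 41770/43023 = 0.970876.
Expected number = 10000 × 0.970876 = 9708.8.

9708.8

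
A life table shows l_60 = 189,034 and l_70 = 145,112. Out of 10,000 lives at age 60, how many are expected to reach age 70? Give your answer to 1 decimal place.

The relevant probability is 145,112/189,034 = 0.767650.
Expected number = 10,000 × 0.767650 = 7676.5.

7676.5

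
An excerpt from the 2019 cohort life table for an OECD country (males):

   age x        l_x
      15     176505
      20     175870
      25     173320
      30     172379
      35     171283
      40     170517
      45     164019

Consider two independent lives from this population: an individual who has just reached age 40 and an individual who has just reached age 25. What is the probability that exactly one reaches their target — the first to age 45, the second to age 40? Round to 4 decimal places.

0.0530

p₁ = l_45/l_40 = 164019/170517 = 0.961892; p₂ = l_40/l_25 = 170517/173320 = 0.983828.
P(exactly one) = p₁(1−p₂) + (1−p₁)p₂ = 0.015556 + 0.037492 = 0.053047.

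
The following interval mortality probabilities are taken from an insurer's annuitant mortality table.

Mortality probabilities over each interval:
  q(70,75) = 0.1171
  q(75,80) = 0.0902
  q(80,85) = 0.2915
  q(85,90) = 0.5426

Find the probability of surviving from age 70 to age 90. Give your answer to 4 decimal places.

0.2603

The overall survival probability is (1 − 0.1171) × (1 − 0.0902) × (1 − 0.2915) × (1 − 0.5426).
= 0.8829 × 0.9098 × 0.7085 × 0.4574 = 0.260312.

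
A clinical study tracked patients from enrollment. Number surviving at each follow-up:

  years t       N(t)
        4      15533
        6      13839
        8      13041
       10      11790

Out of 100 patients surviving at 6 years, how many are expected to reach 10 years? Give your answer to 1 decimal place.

85.2

The relevant probability is 11790/13839 = 0.851940.
Expected number = 100 × 0.851940 = 85.2.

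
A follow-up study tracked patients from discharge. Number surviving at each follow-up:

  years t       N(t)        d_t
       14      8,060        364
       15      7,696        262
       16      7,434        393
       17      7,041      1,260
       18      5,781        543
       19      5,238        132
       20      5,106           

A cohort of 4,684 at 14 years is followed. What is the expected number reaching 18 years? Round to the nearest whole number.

3360

The relevant probability is 5,781/8,060 = 0.717246.
Expected number = 4,684 × 0.717246 = 3360.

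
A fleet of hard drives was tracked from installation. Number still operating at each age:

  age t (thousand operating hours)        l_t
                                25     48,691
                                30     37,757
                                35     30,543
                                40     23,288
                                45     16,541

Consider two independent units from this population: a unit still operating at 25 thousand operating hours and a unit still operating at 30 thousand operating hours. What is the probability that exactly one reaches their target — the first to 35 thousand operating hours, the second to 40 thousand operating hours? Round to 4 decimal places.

0.4703

p₁ = l_35/l_25 = 30,543/48,691 = 0.627282; p₂ = l_40/l_30 = 23,288/37,757 = 0.616786.
P(exactly one) = p₁(1−p₂) + (1−p₁)p₂ = 0.240383 + 0.229887 = 0.470270.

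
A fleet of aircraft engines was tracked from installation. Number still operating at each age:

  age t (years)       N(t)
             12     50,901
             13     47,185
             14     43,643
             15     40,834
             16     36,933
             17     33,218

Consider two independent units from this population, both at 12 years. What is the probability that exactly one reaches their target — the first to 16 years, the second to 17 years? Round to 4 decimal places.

p₁ = N(16)/N(12) = 36,933/50,901 = 0.725585; p₂ = N(17)/N(12) = 33,218/50,901 = 0.652600.
P(exactly one) = p₁(1−p₂) + (1−p₁)p₂ = 0.252068 + 0.179083 = 0.431151.

0.4312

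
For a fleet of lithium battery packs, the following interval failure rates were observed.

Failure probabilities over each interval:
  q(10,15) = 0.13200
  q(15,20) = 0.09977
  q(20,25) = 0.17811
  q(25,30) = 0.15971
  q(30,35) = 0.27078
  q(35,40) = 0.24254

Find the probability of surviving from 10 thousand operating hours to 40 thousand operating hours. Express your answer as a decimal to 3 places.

Chaining the interval survival probabilities: (1 − 0.13200) × (1 − 0.09977) × (1 − 0.17811) × (1 − 0.15971) × (1 − 0.27078) × (1 − 0.24254).
= 0.86800 × 0.90023 × 0.82189 × 0.84029 × 0.72922 × 0.75746 = 0.298081.

0.298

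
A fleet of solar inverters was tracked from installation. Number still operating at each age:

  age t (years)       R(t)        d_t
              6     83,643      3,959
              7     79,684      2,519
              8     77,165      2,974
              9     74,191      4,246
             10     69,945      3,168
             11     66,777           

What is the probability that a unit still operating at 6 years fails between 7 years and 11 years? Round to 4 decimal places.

0.1543

This is the probability of reaching 7 but not 11, conditional on being operational at 6: (R(7) − R(11)) / R(6).
= (79,684 − 66,777) / 83,643 = 12,907 / 83,643 = 0.154311.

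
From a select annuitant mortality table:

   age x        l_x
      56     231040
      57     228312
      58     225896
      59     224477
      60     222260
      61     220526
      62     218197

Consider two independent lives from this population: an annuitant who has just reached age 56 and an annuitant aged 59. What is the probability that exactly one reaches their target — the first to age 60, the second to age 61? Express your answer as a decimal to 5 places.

p₁ = l_60/l_56 = 222260/231040 = 0.961998; p₂ = l_61/l_59 = 220526/224477 = 0.982399.
P(exactly one) = p₁(1−p₂) + (1−p₁)p₂ = 0.016932 + 0.037333 = 0.054265.

0.05427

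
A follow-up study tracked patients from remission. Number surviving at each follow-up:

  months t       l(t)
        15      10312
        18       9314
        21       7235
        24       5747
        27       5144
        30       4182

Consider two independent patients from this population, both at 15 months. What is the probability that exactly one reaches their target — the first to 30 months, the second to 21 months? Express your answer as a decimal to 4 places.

p₁ = l(30)/l(15) = 4182/10312 = 0.405547; p₂ = l(21)/l(15) = 7235/10312 = 0.701610.
P(exactly one) = p₁(1−p₂) + (1−p₁)p₂ = 0.121011 + 0.417074 = 0.538085.

0.5381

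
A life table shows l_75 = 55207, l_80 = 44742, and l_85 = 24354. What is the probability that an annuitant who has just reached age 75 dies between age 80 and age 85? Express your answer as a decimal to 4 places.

This is the probability of reaching 80 but not 85, conditional on being alive at 75: (l_80 − l_85) / l_75.
= (44742 − 24354) / 55207 = 20388 / 55207 = 0.369301.

0.3693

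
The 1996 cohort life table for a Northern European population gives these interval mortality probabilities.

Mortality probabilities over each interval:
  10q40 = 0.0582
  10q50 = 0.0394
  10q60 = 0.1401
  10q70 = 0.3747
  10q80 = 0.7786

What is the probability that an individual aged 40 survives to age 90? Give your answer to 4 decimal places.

The overall survival probability is (1 − 0.0582) × (1 − 0.0394) × (1 − 0.1401) × (1 − 0.3747) × (1 − 0.7786).
= 0.9418 × 0.9606 × 0.8599 × 0.6253 × 0.2214 = 0.107700.

0.1077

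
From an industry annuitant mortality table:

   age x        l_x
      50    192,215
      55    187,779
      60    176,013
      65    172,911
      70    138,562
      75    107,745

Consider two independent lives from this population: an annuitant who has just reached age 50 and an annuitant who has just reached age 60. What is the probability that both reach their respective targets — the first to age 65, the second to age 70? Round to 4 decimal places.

p₁ = l_65/l_50 = 172,911/192,215 = 0.899571; p₂ = l_70/l_60 = 138,562/176,013 = 0.787226.
P(both) = p₁ × p₂ = 0.899571 × 0.787226 = 0.708166.

0.7082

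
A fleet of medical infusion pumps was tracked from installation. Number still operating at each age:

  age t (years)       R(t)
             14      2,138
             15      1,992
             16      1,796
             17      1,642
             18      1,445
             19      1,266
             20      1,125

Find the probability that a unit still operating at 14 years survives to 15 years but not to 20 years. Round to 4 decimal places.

0.4055

This is the probability of reaching 15 but not 20, conditional on being operational at 14: (R(15) − R(20)) / R(14).
= (1,992 − 1,125) / 2,138 = 867 / 2,138 = 0.405519.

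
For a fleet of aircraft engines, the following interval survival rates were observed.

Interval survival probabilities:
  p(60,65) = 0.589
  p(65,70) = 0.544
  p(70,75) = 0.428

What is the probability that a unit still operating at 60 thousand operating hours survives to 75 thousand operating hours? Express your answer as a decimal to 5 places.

0.13714

Survival from 60 to 75 is the product of surviving each interval: 0.589 × 0.544 × 0.428.
= 0.137138.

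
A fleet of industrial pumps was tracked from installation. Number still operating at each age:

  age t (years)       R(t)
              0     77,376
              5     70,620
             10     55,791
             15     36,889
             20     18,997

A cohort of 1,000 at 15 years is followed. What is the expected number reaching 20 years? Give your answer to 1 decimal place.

515.0

The relevant probability is 18,997/36,889 = 0.514977.
Expected number = 1,000 × 0.514977 = 515.0.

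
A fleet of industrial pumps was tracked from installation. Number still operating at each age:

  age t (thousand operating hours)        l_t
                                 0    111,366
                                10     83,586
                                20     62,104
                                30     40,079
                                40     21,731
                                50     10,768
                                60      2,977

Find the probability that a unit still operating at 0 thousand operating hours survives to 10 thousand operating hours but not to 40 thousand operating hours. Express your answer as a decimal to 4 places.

This is the probability of reaching 10 but not 40, conditional on being operational at 0: (l_10 − l_40) / l_0.
= (83,586 − 21,731) / 111,366 = 61,855 / 111,366 = 0.555421.

0.5554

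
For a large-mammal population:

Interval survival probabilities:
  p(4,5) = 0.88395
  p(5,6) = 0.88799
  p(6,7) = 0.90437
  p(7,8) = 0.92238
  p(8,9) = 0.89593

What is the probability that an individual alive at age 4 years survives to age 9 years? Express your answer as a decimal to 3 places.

The overall survival probability is 0.88395 × 0.88799 × 0.90437 × 0.92238 × 0.89593.
= 0.586632.

0.587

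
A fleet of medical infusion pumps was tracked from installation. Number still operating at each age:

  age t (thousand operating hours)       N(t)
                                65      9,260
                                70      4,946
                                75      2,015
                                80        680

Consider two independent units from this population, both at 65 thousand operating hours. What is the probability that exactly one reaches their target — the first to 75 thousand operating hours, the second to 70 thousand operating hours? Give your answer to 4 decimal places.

p₁ = N(75)/N(65) = 2,015/9,260 = 0.217603; p₂ = N(70)/N(65) = 4,946/9,260 = 0.534125.
P(exactly one) = p₁(1−p₂) + (1−p₁)p₂ = 0.101376 + 0.417898 = 0.519274.

0.5193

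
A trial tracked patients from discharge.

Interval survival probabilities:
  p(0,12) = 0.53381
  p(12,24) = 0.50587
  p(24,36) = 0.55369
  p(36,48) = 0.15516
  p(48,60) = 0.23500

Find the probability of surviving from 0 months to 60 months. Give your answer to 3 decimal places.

0.005

P(survive 0→60) = 0.53381 × 0.50587 × 0.55369 × 0.15516 × 0.23500.
= 0.005452.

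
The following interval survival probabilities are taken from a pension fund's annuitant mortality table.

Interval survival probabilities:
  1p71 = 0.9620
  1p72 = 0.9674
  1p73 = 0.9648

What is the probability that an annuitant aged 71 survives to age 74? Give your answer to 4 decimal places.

0.8979

Survival from 71 to 74 is the product of surviving each interval: 0.9620 × 0.9674 × 0.9648.
= 0.897880.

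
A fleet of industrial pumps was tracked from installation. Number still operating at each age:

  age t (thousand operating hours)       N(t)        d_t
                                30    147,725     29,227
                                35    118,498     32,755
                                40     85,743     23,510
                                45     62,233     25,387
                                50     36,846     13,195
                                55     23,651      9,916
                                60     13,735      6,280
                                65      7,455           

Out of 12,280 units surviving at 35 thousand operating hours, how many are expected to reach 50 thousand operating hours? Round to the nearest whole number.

The relevant probability is 36,846/118,498 = 0.310942.
Expected number = 12,280 × 0.310942 = 3818.

3818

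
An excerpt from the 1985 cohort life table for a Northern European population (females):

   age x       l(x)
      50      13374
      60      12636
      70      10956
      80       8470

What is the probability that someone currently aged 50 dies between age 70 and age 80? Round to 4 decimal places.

0.1859

This is the probability of reaching 70 but not 80, conditional on being alive at 50: (l(70) − l(80)) / l(50).
= (10956 − 8470) / 13374 = 2486 / 13374 = 0.185883.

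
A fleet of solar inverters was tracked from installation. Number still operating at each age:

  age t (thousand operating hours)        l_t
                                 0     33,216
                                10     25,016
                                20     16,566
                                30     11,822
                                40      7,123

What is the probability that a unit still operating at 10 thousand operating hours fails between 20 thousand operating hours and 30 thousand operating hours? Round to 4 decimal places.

This is the probability of reaching 20 but not 30, conditional on being operational at 10: (l_20 − l_30) / l_10.
= (16,566 − 11,822) / 25,016 = 4,744 / 25,016 = 0.189639.

0.1896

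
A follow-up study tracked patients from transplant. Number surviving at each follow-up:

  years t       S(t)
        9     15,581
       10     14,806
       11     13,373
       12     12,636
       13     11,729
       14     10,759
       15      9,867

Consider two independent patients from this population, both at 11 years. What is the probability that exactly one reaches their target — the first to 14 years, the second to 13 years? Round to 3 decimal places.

0.270

p₁ = S(14)/S(11) = 10,759/13,373 = 0.804532; p₂ = S(13)/S(11) = 11,729/13,373 = 0.877066.
P(exactly one) = p₁(1−p₂) + (1−p₁)p₂ = 0.098904 + 0.171438 = 0.270343.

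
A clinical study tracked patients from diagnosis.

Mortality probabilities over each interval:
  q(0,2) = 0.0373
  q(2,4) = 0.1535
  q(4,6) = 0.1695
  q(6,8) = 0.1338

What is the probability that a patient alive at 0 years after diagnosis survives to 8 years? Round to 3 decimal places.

The overall survival probability is (1 − 0.0373) × (1 − 0.1535) × (1 − 0.1695) × (1 − 0.1338).
= 0.9627 × 0.8465 × 0.8305 × 0.8662 = 0.586240.

0.586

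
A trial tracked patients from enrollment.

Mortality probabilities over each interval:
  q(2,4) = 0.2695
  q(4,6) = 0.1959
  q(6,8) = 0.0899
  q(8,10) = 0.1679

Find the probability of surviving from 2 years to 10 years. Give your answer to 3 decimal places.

0.445

P(survive 2→10) = (1 − 0.2695) × (1 − 0.1959) × (1 − 0.0899) × (1 − 0.1679).
= 0.7305 × 0.8041 × 0.9101 × 0.8321 = 0.444831.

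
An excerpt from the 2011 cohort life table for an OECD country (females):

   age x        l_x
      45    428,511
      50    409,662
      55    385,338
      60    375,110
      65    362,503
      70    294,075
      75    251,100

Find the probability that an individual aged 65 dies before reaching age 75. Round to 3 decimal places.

0.307

P(die before 75 | alive at 65) = 1 − l_75/l_65 = 1 − 251,100/362,503 = (111,403)/362,503 = 0.307316.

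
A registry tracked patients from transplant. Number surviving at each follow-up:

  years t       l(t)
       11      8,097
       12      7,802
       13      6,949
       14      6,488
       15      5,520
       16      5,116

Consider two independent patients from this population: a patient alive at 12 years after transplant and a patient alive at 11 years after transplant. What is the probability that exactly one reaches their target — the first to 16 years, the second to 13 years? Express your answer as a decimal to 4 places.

p₁ = l(16)/l(12) = 5,116/7,802 = 0.655729; p₂ = l(13)/l(11) = 6,949/8,097 = 0.858219.
P(exactly one) = p₁(1−p₂) + (1−p₁)p₂ = 0.092970 + 0.295460 = 0.388430.

0.3884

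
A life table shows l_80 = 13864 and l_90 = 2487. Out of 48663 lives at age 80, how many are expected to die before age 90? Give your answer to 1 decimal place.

39933.6

The relevant probability is 1 − 2487/13864 = 0.820615.
Expected number = 48663 × 0.820615 = 39933.6.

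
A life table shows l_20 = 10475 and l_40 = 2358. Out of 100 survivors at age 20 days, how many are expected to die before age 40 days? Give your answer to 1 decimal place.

The relevant probability is 1 − 2358/10475 = 0.774893.
Expected number = 100 × 0.774893 = 77.5.

77.5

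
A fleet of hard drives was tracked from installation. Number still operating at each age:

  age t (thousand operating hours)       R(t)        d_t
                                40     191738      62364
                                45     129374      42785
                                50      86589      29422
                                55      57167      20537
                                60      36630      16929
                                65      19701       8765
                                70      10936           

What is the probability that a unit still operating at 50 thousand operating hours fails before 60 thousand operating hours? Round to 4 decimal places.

0.5770

P(fail before 60 | operational at 50) = 1 − R(60)/R(50) = 1 − 36630/86589 = (49959)/86589 = 0.576967.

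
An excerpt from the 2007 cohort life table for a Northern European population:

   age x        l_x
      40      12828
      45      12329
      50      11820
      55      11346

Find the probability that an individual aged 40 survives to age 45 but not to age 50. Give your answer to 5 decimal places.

0.03968

We want 5|5q40 = (l_45 − l_50)/l_40.
This is the probability of reaching 45 but not 50, conditional on being alive at 40: (l_45 − l_50) / l_40.
= (12329 − 11820) / 12828 = 509 / 12828 = 0.039679.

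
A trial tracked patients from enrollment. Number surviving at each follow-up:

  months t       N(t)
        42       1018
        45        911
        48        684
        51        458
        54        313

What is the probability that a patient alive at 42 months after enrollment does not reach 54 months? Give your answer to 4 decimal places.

0.6925

P(die before 54 | alive at 42) = 1 − N(54)/N(42) = 1 − 313/1018 = (705)/1018 = 0.692534.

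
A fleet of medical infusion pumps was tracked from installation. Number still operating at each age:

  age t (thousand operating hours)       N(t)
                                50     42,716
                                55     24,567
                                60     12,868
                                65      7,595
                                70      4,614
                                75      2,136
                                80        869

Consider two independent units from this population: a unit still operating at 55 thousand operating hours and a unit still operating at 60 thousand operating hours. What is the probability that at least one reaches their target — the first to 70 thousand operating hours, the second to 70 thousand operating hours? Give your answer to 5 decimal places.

p₁ = N(70)/N(55) = 4,614/24,567 = 0.187813; p₂ = N(70)/N(60) = 4,614/12,868 = 0.358564.
P(at least one) = 1 − (1−p₁)(1−p₂) = 1 − 0.812187 × 0.641436 = 0.479034.

0.47903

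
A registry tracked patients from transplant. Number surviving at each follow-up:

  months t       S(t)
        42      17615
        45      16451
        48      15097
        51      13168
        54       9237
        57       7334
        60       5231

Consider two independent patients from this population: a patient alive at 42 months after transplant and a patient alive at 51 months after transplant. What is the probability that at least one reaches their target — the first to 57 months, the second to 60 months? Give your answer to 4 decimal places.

p₁ = S(57)/S(42) = 7334/17615 = 0.416350; p₂ = S(60)/S(51) = 5231/13168 = 0.397251.
P(at least one) = 1 − (1−p₁)(1−p₂) = 1 − 0.583650 × 0.602749 = 0.648206.

0.6482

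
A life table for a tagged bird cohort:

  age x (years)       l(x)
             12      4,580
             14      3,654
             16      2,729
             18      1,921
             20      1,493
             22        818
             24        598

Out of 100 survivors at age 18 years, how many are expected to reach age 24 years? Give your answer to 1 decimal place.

31.1

The relevant probability is 598/1,921 = 0.311296.
Expected number = 100 × 0.311296 = 31.1.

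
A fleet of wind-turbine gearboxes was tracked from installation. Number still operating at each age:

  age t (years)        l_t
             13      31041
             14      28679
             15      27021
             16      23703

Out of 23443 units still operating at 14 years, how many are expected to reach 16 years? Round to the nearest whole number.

The relevant probability is 23703/28679 = 0.826493.
Expected number = 23443 × 0.826493 = 19375.

19375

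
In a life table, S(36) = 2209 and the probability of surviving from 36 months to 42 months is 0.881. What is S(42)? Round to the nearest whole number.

S(42) = S(36) × p = 2209 × 0.881 = 1946.

1946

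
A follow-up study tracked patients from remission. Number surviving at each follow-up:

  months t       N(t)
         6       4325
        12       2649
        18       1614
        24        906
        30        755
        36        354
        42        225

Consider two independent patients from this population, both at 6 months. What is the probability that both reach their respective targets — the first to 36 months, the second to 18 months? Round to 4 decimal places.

0.0305

p₁ = N(36)/N(6) = 354/4325 = 0.081850; p₂ = N(18)/N(6) = 1614/4325 = 0.373179.
P(both) = p₁ × p₂ = 0.081850 × 0.373179 = 0.030545.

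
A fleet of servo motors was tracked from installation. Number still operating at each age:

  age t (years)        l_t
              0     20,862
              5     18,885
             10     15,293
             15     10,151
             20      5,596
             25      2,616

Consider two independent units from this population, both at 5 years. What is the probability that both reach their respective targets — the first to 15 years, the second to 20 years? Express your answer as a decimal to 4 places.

p₁ = l_15/l_5 = 10,151/18,885 = 0.537517; p₂ = l_20/l_5 = 5,596/18,885 = 0.296320.
P(both) = p₁ × p₂ = 0.537517 × 0.296320 = 0.159277.

0.1593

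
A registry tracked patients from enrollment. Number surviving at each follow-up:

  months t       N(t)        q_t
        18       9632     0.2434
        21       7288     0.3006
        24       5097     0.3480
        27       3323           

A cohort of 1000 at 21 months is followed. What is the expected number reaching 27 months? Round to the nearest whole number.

The relevant probability is 3323/7288 = 0.455955.
Expected number = 1000 × 0.455955 = 456.

456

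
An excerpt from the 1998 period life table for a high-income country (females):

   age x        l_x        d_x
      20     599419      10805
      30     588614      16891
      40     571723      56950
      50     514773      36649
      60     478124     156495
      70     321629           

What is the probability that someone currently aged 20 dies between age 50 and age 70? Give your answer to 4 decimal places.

We want 30|20q20 = (l_50 − l_70)/l_20.
This is the probability of reaching 50 but not 70, conditional on being alive at 20: (l_50 − l_70) / l_20.
= (514773 − 321629) / 599419 = 193144 / 599419 = 0.322219.

0.3222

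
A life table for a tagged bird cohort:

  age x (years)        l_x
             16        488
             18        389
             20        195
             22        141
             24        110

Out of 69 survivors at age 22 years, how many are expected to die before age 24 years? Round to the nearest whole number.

15

The relevant probability is 1 − 110/141 = 0.219858.
Expected number = 69 × 0.219858 = 15.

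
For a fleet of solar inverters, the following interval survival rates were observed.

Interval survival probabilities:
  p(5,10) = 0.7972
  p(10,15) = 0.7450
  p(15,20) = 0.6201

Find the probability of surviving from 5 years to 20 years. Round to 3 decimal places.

Chaining the interval survival probabilities: 0.7972 × 0.7450 × 0.6201.
= 0.368286.

0.368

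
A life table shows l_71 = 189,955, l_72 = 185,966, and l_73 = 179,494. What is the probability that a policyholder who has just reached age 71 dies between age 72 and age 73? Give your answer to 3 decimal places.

0.034

We want 1|1q71 = (l_72 − l_73)/l_71.
This is the probability of reaching 72 but not 73, conditional on being alive at 71: (l_72 − l_73) / l_71.
= (185,966 − 179,494) / 189,955 = 6,472 / 189,955 = 0.034071.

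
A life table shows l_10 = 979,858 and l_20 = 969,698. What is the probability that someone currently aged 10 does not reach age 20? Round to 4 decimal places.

P(die before 20 | alive at 10) = 1 − l_20/l_10 = 1 − 969,698/979,858 = (10,160)/979,858 = 0.010369.

0.0104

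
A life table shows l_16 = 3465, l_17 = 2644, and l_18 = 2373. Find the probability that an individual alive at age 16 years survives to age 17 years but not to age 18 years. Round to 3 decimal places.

0.078

This is the probability of reaching 17 but not 18, conditional on being alive at 16: (l_17 − l_18) / l_16.
= (2644 − 2373) / 3465 = 271 / 3465 = 0.078211.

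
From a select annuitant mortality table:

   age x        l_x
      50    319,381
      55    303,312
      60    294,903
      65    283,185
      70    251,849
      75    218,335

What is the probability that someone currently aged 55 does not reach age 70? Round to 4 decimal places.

P(die before 70 | alive at 55) = 1 − l_70/l_55 = 1 − 251,849/303,312 = (51,463)/303,312 = 0.169670.

0.1697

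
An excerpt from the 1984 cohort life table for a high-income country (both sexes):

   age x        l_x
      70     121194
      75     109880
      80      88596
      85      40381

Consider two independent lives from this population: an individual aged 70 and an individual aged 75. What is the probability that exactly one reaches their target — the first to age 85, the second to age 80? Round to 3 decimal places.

p₁ = l_85/l_70 = 40381/121194 = 0.333193; p₂ = l_80/l_75 = 88596/109880 = 0.806298.
P(exactly one) = p₁(1−p₂) + (1−p₁)p₂ = 0.064540 + 0.537645 = 0.602185.

0.602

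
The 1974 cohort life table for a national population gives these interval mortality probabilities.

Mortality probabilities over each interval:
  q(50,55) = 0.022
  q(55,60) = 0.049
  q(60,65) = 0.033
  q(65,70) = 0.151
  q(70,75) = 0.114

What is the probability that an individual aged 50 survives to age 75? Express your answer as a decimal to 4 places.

Chaining the interval survival probabilities: (1 − 0.022) × (1 − 0.049) × (1 − 0.033) × (1 − 0.151) × (1 − 0.114).
= 0.978 × 0.951 × 0.967 × 0.849 × 0.886 = 0.676530.

0.6765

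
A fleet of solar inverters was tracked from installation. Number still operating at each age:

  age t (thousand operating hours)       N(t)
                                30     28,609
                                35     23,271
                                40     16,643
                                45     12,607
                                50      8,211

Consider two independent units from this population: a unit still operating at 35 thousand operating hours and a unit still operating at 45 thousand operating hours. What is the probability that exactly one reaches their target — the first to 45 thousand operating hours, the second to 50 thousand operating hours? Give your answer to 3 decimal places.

p₁ = N(45)/N(35) = 12,607/23,271 = 0.541747; p₂ = N(50)/N(45) = 8,211/12,607 = 0.651305.
P(exactly one) = p₁(1−p₂) + (1−p₁)p₂ = 0.188904 + 0.298462 = 0.487367.

0.487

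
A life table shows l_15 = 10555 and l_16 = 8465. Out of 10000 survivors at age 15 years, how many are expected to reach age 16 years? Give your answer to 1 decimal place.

The relevant probability is 8465/10555 = 0.801990.
Expected number = 10000 × 0.801990 = 8019.9.

8019.9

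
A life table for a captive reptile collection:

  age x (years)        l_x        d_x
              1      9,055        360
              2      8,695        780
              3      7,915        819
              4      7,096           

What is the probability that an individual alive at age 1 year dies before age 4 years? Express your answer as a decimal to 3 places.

P(die before 4 | alive at 1) = 1 − l_4/l_1 = 1 − 7,096/9,055 = (1,959)/9,055 = 0.216345.

0.216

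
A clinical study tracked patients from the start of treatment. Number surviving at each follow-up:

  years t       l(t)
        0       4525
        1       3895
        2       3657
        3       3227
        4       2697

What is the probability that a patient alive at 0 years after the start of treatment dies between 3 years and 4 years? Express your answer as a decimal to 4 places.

This is the probability of reaching 3 but not 4, conditional on being alive at 0: (l(3) − l(4)) / l(0).
= (3227 − 2697) / 4525 = 530 / 4525 = 0.117127.

0.1171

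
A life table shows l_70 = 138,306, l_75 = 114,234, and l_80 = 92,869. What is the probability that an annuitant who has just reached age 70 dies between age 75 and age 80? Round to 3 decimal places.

0.154

We want 5|5q70 = (l_75 − l_80)/l_70.
This is the probability of reaching 75 but not 80, conditional on being alive at 70: (l_75 − l_80) / l_70.
= (114,234 − 92,869) / 138,306 = 21,365 / 138,306 = 0.154476.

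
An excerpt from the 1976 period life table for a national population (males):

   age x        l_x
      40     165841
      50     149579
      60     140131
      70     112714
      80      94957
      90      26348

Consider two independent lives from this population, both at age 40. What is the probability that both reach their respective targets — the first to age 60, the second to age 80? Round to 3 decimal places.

p₁ = l_60/l_40 = 140131/165841 = 0.844972; p₂ = l_80/l_40 = 94957/165841 = 0.572579.
P(both) = p₁ × p₂ = 0.844972 × 0.572579 = 0.483813.

0.484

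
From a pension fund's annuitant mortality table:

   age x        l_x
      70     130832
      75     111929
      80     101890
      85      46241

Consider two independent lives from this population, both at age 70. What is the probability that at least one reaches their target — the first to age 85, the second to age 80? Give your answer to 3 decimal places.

p₁ = l_85/l_70 = 46241/130832 = 0.353438; p₂ = l_80/l_70 = 101890/130832 = 0.778785.
P(at least one) = 1 − (1−p₁)(1−p₂) = 1 − 0.646562 × 0.221215 = 0.856971.

0.857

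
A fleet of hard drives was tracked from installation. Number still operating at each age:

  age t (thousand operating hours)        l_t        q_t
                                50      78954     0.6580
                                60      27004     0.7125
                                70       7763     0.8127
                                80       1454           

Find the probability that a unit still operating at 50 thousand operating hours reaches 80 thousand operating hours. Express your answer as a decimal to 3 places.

The conditional survival probability is l_80/l_50 = 1454/78954 = 0.018416.

0.018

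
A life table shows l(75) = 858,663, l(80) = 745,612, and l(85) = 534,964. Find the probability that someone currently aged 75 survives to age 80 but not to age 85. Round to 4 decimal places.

This is the probability of reaching 80 but not 85, conditional on being alive at 75: (l(80) − l(85)) / l(75).
= (745,612 − 534,964) / 858,663 = 210,648 / 858,663 = 0.245321.

0.2453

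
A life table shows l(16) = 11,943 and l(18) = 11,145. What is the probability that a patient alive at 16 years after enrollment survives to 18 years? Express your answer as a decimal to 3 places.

0.933

The conditional survival probability is l(18)/l(16) = 11,145/11,943 = 0.933183.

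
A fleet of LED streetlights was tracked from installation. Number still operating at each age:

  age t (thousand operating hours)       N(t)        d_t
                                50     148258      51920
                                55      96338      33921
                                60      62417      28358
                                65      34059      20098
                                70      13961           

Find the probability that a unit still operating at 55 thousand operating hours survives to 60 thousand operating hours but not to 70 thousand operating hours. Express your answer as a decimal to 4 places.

This is the probability of reaching 60 but not 70, conditional on being operational at 55: (N(60) − N(70)) / N(55).
= (62417 − 13961) / 96338 = 48456 / 96338 = 0.502979.

0.5030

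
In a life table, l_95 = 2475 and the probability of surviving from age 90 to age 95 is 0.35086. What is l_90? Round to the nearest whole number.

l_90 = l_95 / p = 2475 / 0.35086 = 7054.

7054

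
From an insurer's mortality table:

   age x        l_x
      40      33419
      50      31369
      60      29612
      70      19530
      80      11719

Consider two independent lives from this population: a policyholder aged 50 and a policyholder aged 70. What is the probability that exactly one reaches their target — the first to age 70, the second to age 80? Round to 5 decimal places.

p₁ = l_70/l_50 = 19530/31369 = 0.622589; p₂ = l_80/l_70 = 11719/19530 = 0.600051.
P(exactly one) = p₁(1−p₂) + (1−p₁)p₂ = 0.249004 + 0.226466 = 0.475470.

0.47547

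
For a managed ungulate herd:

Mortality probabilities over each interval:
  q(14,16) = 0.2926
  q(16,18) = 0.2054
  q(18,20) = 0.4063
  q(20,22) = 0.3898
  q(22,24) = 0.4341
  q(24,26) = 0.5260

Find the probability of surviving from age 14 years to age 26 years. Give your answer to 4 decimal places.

Survival from 14 to 26 is the product of surviving each interval: (1 − 0.2926) × (1 − 0.2054) × (1 − 0.4063) × (1 − 0.3898) × (1 − 0.4341) × (1 − 0.5260).
= 0.7074 × 0.7946 × 0.5937 × 0.6102 × 0.5659 × 0.4740 = 0.054622.

0.0546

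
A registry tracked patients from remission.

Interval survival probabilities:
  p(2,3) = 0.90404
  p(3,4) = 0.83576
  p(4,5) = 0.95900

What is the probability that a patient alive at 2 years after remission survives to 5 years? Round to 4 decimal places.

0.7246

Chaining the interval survival probabilities: 0.90404 × 0.83576 × 0.95900.
= 0.724582.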